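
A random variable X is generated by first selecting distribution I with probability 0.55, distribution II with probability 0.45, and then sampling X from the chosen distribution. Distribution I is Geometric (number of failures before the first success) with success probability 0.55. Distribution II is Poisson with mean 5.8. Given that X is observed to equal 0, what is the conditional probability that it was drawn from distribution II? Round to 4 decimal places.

0.0045

Likelihoods P(X=0 | ·): I: 0.55; II: 0.00302755.
Posterior ∝ prior × likelihood. Numerator for II: 0.45·0.00302755 = 0.0013624.
Normalizing constant: 0.55·0.55 + 0.45·0.00302755 = 0.303862.
P(II | observation) = 0.0013624 / 0.303862 = 0.00448361.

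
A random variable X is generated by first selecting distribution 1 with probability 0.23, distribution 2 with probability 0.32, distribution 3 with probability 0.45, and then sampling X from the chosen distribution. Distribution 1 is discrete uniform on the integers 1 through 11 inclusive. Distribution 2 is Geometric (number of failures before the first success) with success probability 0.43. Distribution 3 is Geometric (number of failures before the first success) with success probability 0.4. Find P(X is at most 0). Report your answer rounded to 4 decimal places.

0.3176

Conditional on each component, P(X ≤ 0): 1: 0; 2: 0.43; 3: 0.4.
By total probability, P(X ≤ 0) = 0.23·0 + 0.32·0.43 + 0.45·0.4 = 0.3176.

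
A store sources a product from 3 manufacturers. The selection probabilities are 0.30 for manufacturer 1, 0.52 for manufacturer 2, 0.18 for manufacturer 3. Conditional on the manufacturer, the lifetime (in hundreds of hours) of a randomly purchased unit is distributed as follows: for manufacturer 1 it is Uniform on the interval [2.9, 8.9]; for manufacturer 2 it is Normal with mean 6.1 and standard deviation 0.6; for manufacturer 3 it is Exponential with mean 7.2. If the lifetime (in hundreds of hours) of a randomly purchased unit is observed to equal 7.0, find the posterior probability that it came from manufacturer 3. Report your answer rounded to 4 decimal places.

Likelihoods f(7.0 | ·): 1: 0.166667; 2: 0.215863; 3: 0.0525336.
Posterior ∝ prior × likelihood. Numerator for 3: 0.18·0.0525336 = 0.00945604.
Normalizing constant: 0.3·0.166667 + 0.52·0.215863 + 0.18·0.0525336 = 0.171705.
P(3 | observation) = 0.00945604 / 0.171705 = 0.0550715.

0.0551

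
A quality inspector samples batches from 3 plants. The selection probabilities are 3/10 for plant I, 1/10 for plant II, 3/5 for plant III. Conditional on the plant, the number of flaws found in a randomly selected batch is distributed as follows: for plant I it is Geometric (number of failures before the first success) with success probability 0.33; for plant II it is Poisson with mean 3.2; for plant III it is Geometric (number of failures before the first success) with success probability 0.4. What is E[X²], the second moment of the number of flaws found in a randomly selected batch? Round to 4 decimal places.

8.0264

For each component E[X²] = Var + (mean)², giving I: 10.2746; II: 13.44; III: 6.
Overall E[X²] = 0.3·10.2746 + 0.1·13.44 + 0.6·6 = 8.02637.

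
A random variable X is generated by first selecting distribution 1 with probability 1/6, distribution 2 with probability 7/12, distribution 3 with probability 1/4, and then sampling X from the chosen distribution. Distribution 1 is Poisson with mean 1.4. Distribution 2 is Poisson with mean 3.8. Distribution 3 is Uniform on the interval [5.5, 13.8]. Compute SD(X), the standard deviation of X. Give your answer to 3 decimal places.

3.503

Per component, 1: μ=1.4, E[X²]=3.36; 2: μ=3.8, E[X²]=18.24; 3: μ=9.65, E[X²]=98.8633.
E[X] = 0.166667·1.4 + 0.583333·3.8 + 0.25·9.65 = 4.8625.
E[X²] = 0.166667·3.36 + 0.583333·18.24 + 0.25·98.8633 = 35.9158.
Var(X) = E[X²] − (E[X])² = 35.9158 − 23.6439 = 12.2719.
SD(X) = √12.2719 = 3.50313.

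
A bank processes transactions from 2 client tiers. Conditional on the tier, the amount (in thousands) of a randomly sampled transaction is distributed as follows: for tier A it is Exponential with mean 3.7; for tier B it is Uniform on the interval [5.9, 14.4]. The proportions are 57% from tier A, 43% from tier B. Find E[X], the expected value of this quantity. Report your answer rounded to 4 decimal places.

Component means — A: 3.7; B: 10.15.
E[X] = 0.57·3.7 + 0.43·10.15 = 6.4735.

6.4735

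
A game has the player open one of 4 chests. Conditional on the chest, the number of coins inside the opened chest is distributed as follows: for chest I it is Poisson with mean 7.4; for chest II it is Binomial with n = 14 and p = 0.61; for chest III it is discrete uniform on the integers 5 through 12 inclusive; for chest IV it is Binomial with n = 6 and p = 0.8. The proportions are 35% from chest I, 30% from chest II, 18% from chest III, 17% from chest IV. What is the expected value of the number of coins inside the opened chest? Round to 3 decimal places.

7.498

Component means — I: 7.4; II: 8.54; III: 8.5; IV: 4.8.
E[X] = 0.35·7.4 + 0.3·8.54 + 0.18·8.5 + 0.17·4.8 = 7.498.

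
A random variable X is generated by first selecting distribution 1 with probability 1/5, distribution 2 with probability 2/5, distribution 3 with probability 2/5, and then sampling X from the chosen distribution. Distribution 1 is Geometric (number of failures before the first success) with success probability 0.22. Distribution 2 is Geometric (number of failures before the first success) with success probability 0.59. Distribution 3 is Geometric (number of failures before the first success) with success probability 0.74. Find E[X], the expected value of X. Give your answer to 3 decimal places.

1.128

Component means — 1: 3.54545; 2: 0.694915; 3: 0.351351.
E[X] = 0.2·3.54545 + 0.4·0.694915 + 0.4·0.351351 = 1.1276.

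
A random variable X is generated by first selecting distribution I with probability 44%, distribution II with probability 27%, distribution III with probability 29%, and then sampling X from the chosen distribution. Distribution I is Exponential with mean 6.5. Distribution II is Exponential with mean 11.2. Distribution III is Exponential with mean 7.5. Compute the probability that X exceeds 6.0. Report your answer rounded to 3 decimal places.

Conditional on each component, P(X > 6.0): I: 0.397295; II: 0.585251; III: 0.449329.
By total probability, P(X > 6.0) = 0.44·0.397295 + 0.27·0.585251 + 0.29·0.449329 = 0.463133.

0.463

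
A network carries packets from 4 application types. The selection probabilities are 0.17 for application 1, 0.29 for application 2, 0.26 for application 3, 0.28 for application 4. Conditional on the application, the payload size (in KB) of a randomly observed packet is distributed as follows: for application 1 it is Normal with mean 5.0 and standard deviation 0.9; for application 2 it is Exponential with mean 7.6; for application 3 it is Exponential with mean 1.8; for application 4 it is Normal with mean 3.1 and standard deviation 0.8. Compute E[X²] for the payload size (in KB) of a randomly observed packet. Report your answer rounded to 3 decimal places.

For each component E[X²] = Var + (mean)², giving 1: 25.81; 2: 115.52; 3: 6.48; 4: 10.25.
Overall E[X²] = 0.17·25.81 + 0.29·115.52 + 0.26·6.48 + 0.28·10.25 = 42.4433.

42.443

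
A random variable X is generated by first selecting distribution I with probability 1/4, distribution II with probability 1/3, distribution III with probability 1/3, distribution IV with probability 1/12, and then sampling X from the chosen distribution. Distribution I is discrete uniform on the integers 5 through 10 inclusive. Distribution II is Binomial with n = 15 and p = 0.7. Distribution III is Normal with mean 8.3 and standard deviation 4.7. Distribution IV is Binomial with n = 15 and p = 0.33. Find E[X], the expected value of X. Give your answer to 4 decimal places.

8.5542

Component means — I: 7.5; II: 10.5; III: 8.3; IV: 4.95.
E[X] = 0.25·7.5 + 0.333333·10.5 + 0.333333·8.3 + 0.0833333·4.95 = 8.55417.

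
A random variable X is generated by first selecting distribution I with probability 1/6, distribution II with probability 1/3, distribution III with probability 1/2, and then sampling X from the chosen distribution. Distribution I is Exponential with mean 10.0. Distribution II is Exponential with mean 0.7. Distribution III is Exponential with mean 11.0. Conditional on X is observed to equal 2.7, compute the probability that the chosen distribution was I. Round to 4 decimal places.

0.2181

Likelihoods f(2.7 | ·): I: 0.0763379; II: 0.0301833; III: 0.0711226.
Posterior ∝ prior × likelihood. Numerator for I: 0.166667·0.0763379 = 0.012723.
Normalizing constant: 0.166667·0.0763379 + 0.333333·0.0301833 + 0.5·0.0711226 = 0.0583454.
P(I | observation) = 0.012723 / 0.0583454 = 0.218063.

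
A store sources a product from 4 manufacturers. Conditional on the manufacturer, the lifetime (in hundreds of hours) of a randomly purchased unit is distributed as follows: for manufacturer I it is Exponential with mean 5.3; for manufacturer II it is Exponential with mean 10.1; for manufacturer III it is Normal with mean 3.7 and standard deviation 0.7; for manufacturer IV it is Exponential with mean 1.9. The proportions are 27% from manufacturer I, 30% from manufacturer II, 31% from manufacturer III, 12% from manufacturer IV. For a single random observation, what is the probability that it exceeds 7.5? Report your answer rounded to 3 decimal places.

0.211

Conditional on each manufacturer, P(X > 7.5): I: 0.242903; II: 0.475887; III: 2.84035e-08; IV: 0.0193054.
By total probability, P(X > 7.5) = 0.27·0.242903 + 0.3·0.475887 + 0.31·2.84035e-08 + 0.12·0.0193054 = 0.210667.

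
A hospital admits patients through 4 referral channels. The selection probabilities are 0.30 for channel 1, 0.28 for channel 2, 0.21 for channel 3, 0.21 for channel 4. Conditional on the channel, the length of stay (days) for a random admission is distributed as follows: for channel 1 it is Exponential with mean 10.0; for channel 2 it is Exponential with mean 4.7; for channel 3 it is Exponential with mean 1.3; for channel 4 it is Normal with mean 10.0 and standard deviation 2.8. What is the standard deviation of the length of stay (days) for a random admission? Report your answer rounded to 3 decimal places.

7.140

Per component, 1: μ=10, E[X²]=200; 2: μ=4.7, E[X²]=44.18; 3: μ=1.3, E[X²]=3.38; 4: μ=10, E[X²]=107.84.
E[X] = 0.3·10 + 0.28·4.7 + 0.21·1.3 + 0.21·10 = 6.689.
E[X²] = 0.3·200 + 0.28·44.18 + 0.21·3.38 + 0.21·107.84 = 95.7266.
Var(X) = E[X²] − (E[X])² = 95.7266 − 44.7427 = 50.9839.
SD(X) = √50.9839 = 7.1403.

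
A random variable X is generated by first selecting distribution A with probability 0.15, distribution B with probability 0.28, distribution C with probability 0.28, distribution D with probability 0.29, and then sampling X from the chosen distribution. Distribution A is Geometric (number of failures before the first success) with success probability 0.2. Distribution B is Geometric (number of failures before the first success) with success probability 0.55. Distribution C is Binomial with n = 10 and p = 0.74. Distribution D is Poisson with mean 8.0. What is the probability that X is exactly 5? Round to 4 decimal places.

Conditional on each component, P(X = 5): A: 0.065536; B: 0.010149; C: 0.0664394; D: 0.0916037.
By total probability, P(X = 5) = 0.15·0.065536 + 0.28·0.010149 + 0.28·0.0664394 + 0.29·0.0916037 = 0.0578402.

0.0578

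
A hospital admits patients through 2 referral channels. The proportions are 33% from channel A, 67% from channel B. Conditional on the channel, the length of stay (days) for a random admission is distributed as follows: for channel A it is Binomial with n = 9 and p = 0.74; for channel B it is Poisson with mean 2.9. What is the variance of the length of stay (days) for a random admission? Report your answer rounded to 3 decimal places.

5.640

Per component, A: μ=6.66, E[X²]=46.0872; B: μ=2.9, E[X²]=11.31.
E[X] = 0.33·6.66 + 0.67·2.9 = 4.1408.
E[X²] = 0.33·46.0872 + 0.67·11.31 = 22.7865.
Var(X) = E[X²] − (E[X])² = 22.7865 − 17.1462 = 5.64025.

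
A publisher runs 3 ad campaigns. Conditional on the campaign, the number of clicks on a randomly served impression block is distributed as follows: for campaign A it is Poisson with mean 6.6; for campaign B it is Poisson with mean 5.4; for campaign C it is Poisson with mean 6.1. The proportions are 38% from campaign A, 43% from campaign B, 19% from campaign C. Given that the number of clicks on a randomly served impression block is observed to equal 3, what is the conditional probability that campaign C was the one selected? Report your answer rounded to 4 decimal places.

0.1755

Likelihoods P(X=3 | ·): A: 0.0651834; B: 0.118533; C: 0.0848481.
Posterior ∝ prior × likelihood. Numerator for C: 0.19·0.0848481 = 0.0161211.
Normalizing constant: 0.38·0.0651834 + 0.43·0.118533 + 0.19·0.0848481 = 0.0918601.
P(C | observation) = 0.0161211 / 0.0918601 = 0.175497.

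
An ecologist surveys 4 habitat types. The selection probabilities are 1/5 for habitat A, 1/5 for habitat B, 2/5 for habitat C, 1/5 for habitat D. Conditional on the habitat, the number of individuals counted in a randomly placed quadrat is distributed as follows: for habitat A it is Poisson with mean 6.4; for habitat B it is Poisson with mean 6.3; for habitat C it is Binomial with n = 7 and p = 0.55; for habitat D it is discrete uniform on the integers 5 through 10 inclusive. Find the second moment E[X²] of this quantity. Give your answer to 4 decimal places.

37.1253

For each component E[X²] = Var + (mean)², giving A: 47.36; B: 45.99; C: 16.555; D: 59.1667.
Overall E[X²] = 0.2·47.36 + 0.2·45.99 + 0.4·16.555 + 0.2·59.1667 = 37.1253.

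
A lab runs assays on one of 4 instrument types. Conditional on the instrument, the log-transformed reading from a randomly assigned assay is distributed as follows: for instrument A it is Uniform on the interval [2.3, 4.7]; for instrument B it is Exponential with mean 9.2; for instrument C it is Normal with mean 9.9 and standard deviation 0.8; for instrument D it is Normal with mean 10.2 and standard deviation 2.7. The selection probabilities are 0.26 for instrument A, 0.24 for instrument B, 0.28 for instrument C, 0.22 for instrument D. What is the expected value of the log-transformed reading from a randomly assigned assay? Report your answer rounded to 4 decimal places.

8.1340

Component means — A: 3.5; B: 9.2; C: 9.9; D: 10.2.
E[X] = 0.26·3.5 + 0.24·9.2 + 0.28·9.9 + 0.22·10.2 = 8.134.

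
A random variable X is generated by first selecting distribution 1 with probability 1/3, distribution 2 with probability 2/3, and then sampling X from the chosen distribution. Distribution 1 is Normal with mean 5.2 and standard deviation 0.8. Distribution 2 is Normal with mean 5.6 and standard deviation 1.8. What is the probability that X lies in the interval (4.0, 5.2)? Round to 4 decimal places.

Conditional on each component, P(4.0 < X < 5.2): 1: 0.433193; 2: 0.225039.
By total probability, P(4.0 < X < 5.2) = 0.333333·0.433193 + 0.666667·0.225039 = 0.294424.

0.2944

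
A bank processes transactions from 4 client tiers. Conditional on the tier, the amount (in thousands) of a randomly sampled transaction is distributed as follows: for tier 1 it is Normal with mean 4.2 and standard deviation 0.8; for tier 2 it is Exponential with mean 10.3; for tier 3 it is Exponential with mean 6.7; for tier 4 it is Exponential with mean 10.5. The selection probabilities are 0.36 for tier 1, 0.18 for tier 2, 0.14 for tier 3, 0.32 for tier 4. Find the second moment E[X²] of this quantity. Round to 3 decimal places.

For each component E[X²] = Var + (mean)², giving 1: 18.28; 2: 212.18; 3: 89.78; 4: 220.5.
Overall E[X²] = 0.36·18.28 + 0.18·212.18 + 0.14·89.78 + 0.32·220.5 = 127.902.

127.902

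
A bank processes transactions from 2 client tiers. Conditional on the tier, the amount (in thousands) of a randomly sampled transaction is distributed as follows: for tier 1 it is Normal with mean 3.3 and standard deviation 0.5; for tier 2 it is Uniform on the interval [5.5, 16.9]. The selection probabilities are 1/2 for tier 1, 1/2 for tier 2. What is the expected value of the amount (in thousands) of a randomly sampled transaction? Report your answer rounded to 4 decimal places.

7.2500

Component means — 1: 3.3; 2: 11.2.
E[X] = 0.5·3.3 + 0.5·11.2 = 7.25.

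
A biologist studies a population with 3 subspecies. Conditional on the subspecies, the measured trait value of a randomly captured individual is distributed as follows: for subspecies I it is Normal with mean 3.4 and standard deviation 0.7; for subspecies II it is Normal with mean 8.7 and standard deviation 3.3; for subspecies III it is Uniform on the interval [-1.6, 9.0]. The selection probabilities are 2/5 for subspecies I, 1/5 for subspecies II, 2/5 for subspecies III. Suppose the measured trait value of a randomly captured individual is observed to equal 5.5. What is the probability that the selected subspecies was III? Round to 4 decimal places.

0.6814

Likelihoods f(5.5 | ·): I: 0.00633121; II: 0.0755457; III: 0.0943396.
Posterior ∝ prior × likelihood. Numerator for III: 0.4·0.0943396 = 0.0377358.
Normalizing constant: 0.4·0.00633121 + 0.2·0.0755457 + 0.4·0.0943396 = 0.0553775.
P(III | observation) = 0.0377358 / 0.0553775 = 0.68143.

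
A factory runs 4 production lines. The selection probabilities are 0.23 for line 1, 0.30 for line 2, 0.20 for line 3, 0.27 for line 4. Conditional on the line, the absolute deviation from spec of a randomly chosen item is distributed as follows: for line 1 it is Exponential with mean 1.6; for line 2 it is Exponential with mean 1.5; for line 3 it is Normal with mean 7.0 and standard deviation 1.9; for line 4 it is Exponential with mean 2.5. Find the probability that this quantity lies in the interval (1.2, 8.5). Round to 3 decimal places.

0.556

Conditional on each line, P(1.2 < X < 8.5): 1: 0.467437; 2: 0.44587; 3: 0.783948; 4: 0.58541.
By total probability, P(1.2 < X < 8.5) = 0.23·0.467437 + 0.3·0.44587 + 0.2·0.783948 + 0.27·0.58541 = 0.556122.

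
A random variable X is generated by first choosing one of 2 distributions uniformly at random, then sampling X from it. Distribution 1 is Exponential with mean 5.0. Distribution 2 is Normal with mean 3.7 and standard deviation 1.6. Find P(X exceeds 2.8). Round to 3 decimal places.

Conditional on each component, P(X > 2.8): 1: 0.571209; 2: 0.713112.
By total probability, P(X > 2.8) = 0.5·0.571209 + 0.5·0.713112 = 0.642161.

0.642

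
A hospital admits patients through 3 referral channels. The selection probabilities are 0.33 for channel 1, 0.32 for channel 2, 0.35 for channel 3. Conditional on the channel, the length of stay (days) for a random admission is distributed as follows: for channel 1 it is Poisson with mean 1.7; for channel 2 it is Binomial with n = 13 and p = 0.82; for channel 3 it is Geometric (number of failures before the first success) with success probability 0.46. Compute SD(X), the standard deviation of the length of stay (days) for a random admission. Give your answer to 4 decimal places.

4.5449

Per component, 1: μ=1.7, E[X²]=4.59; 2: μ=10.66, E[X²]=115.554; 3: μ=1.17391, E[X²]=3.93006.
E[X] = 0.33·1.7 + 0.32·10.66 + 0.35·1.17391 = 4.38307.
E[X²] = 0.33·4.59 + 0.32·115.554 + 0.35·3.93006 = 39.8676.
Var(X) = E[X²] − (E[X])² = 39.8676 − 19.2113 = 20.6563.
SD(X) = √20.6563 = 4.54492.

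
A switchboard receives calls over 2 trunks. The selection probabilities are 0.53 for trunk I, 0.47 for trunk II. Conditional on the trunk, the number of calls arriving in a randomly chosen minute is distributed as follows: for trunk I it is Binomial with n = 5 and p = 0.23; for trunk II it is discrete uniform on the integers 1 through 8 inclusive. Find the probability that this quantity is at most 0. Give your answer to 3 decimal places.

Conditional on each trunk, P(X ≤ 0): I: 0.270678; II: 0.
By total probability, P(X ≤ 0) = 0.53·0.270678 + 0.47·0 = 0.14346.

0.143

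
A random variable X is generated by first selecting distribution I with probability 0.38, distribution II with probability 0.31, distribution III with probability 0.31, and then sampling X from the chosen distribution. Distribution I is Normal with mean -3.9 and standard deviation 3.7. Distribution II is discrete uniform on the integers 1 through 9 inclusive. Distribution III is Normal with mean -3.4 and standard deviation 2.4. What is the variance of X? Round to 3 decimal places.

Per component, I: μ=-3.9, E[X²]=28.9; II: μ=5, E[X²]=31.6667; III: μ=-3.4, E[X²]=17.32.
E[X] = 0.38·-3.9 + 0.31·5 + 0.31·-3.4 = -0.986.
E[X²] = 0.38·28.9 + 0.31·31.6667 + 0.31·17.32 = 26.1679.
Var(X) = E[X²] − (E[X])² = 26.1679 − 0.972196 = 25.1957.

25.196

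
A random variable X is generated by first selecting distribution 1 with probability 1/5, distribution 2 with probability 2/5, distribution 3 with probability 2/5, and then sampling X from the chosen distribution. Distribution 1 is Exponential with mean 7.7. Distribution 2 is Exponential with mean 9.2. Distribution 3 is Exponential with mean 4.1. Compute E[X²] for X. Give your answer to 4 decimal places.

104.8760

For each component E[X²] = Var + (mean)², giving 1: 118.58; 2: 169.28; 3: 33.62.
Overall E[X²] = 0.2·118.58 + 0.4·169.28 + 0.4·33.62 = 104.876.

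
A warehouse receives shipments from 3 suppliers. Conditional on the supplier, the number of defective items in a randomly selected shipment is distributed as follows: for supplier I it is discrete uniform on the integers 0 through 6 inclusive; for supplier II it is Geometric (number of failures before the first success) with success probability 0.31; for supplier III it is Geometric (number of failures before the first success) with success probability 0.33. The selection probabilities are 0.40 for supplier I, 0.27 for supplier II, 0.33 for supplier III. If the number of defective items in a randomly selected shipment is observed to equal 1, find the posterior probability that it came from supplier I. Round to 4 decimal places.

0.3042

Likelihoods P(X=1 | ·): I: 0.142857; II: 0.2139; III: 0.2211.
Posterior ∝ prior × likelihood. Numerator for I: 0.4·0.142857 = 0.0571429.
Normalizing constant: 0.4·0.142857 + 0.27·0.2139 + 0.33·0.2211 = 0.187859.
P(I | observation) = 0.0571429 / 0.187859 = 0.30418.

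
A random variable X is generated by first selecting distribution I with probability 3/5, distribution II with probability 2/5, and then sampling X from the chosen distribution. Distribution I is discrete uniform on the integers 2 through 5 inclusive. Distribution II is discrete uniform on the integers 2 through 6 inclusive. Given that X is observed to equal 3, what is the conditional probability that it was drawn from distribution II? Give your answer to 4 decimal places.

Likelihoods P(X=3 | ·): I: 0.25; II: 0.2.
Posterior ∝ prior × likelihood. Numerator for II: 0.4·0.2 = 0.08.
Normalizing constant: 0.6·0.25 + 0.4·0.2 = 0.23.
P(II | observation) = 0.08 / 0.23 = 0.347826.

0.3478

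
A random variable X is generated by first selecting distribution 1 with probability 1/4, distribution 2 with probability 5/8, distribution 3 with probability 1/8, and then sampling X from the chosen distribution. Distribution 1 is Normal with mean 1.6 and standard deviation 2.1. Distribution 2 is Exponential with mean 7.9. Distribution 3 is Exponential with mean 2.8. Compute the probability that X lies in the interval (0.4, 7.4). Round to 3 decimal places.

0.627

Conditional on each component, P(0.4 < X < 7.4): 1: 0.713272; 2: 0.558712; 3: 0.79572.
By total probability, P(0.4 < X < 7.4) = 0.25·0.713272 + 0.625·0.558712 + 0.125·0.79572 = 0.626978.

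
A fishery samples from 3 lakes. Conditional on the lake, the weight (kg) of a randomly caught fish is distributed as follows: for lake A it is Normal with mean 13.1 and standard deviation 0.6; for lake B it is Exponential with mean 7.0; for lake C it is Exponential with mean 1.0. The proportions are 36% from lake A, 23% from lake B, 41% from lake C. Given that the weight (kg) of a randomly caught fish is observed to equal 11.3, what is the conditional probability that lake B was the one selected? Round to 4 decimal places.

0.7105

Likelihoods f(11.3 | ·): A: 0.00738641; B: 0.0284333; C: 1.23729e-05.
Posterior ∝ prior × likelihood. Numerator for B: 0.23·0.0284333 = 0.00653965.
Normalizing constant: 0.36·0.00738641 + 0.23·0.0284333 + 0.41·1.23729e-05 = 0.00920383.
P(B | observation) = 0.00653965 / 0.00920383 = 0.710536.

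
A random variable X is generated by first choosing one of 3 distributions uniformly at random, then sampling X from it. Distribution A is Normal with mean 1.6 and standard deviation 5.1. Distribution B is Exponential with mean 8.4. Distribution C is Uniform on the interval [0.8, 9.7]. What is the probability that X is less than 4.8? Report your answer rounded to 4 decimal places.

Conditional on each component, P(X < 4.8): A: 0.734818; B: 0.435282; C: 0.449438.
By total probability, P(X < 4.8) = 0.333333·0.734818 + 0.333333·0.435282 + 0.333333·0.449438 = 0.539846.

0.5398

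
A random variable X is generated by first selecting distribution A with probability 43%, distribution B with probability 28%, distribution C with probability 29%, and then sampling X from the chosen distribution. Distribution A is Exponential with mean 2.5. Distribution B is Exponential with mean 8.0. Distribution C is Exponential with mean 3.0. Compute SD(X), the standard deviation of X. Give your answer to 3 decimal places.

Per component, A: μ=2.5, E[X²]=12.5; B: μ=8, E[X²]=128; C: μ=3, E[X²]=18.
E[X] = 0.43·2.5 + 0.28·8 + 0.29·3 = 4.185.
E[X²] = 0.43·12.5 + 0.28·128 + 0.29·18 = 46.435.
Var(X) = E[X²] − (E[X])² = 46.435 − 17.5142 = 28.9208.
SD(X) = √28.9208 = 5.3778.

5.378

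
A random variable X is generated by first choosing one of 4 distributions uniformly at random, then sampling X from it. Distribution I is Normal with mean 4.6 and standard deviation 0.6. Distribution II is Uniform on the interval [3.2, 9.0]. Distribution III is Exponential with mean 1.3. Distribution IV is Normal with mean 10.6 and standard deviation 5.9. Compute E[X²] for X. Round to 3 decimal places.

For each component E[X²] = Var + (mean)², giving I: 21.52; II: 40.0133; III: 3.38; IV: 147.17.
Overall E[X²] = 0.25·21.52 + 0.25·40.0133 + 0.25·3.38 + 0.25·147.17 = 53.0208.

53.021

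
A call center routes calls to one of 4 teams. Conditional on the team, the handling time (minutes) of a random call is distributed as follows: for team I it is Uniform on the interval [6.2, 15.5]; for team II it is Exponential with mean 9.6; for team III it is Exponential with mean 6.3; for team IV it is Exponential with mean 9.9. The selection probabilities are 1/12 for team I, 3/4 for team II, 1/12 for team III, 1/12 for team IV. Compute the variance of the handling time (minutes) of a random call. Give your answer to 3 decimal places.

82.220

Per component, I: μ=10.85, E[X²]=124.93; II: μ=9.6, E[X²]=184.32; III: μ=6.3, E[X²]=79.38; IV: μ=9.9, E[X²]=196.02.
E[X] = 0.0833333·10.85 + 0.75·9.6 + 0.0833333·6.3 + 0.0833333·9.9 = 9.45417.
E[X²] = 0.0833333·124.93 + 0.75·184.32 + 0.0833333·79.38 + 0.0833333·196.02 = 171.601.
Var(X) = E[X²] − (E[X])² = 171.601 − 89.3813 = 82.2196.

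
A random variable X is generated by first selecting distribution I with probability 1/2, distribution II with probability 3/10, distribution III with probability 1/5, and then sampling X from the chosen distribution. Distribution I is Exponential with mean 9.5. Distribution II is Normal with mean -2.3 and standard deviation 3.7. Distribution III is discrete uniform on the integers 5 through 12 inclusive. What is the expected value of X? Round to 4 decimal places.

Component means — I: 9.5; II: -2.3; III: 8.5.
E[X] = 0.5·9.5 + 0.3·-2.3 + 0.2·8.5 = 5.76.

5.7600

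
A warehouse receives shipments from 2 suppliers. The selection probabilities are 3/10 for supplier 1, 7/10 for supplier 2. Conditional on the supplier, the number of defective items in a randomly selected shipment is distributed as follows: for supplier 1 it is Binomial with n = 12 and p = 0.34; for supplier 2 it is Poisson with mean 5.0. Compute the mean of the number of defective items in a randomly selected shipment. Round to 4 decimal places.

4.7240

Component means — 1: 4.08; 2: 5.
E[X] = 0.3·4.08 + 0.7·5 = 4.724.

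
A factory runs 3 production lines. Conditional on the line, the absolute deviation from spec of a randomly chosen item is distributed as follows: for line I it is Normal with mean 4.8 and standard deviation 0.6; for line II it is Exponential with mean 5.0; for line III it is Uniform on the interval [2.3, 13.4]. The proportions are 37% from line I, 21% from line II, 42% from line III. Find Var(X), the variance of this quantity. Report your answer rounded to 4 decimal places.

11.8607

Per component, I: μ=4.8, E[X²]=23.4; II: μ=5, E[X²]=50; III: μ=7.85, E[X²]=71.89.
E[X] = 0.37·4.8 + 0.21·5 + 0.42·7.85 = 6.123.
E[X²] = 0.37·23.4 + 0.21·50 + 0.42·71.89 = 49.3518.
Var(X) = E[X²] − (E[X])² = 49.3518 − 37.4911 = 11.8607.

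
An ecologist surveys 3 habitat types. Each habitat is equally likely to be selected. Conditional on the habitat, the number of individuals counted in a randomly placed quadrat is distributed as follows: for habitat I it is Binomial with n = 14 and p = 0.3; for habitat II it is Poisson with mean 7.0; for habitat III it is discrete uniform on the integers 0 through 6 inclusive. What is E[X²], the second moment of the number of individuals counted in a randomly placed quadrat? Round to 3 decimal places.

For each component E[X²] = Var + (mean)², giving I: 20.58; II: 56; III: 13.
Overall E[X²] = 0.333333·20.58 + 0.333333·56 + 0.333333·13 = 29.86.

29.860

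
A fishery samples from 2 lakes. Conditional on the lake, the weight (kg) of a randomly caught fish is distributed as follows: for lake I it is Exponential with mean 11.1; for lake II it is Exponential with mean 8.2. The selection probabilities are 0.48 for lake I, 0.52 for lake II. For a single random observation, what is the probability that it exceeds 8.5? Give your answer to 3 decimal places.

0.408

Conditional on each lake, P(X > 8.5): I: 0.464978; II: 0.354664.
By total probability, P(X > 8.5) = 0.48·0.464978 + 0.52·0.354664 = 0.407614.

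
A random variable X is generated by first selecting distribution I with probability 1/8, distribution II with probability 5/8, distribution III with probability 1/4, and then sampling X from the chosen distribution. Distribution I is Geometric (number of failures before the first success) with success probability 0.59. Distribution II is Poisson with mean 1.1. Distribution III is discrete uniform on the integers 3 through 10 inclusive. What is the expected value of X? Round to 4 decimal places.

Component means — I: 0.694915; II: 1.1; III: 6.5.
E[X] = 0.125·0.694915 + 0.625·1.1 + 0.25·6.5 = 2.39936.

2.3994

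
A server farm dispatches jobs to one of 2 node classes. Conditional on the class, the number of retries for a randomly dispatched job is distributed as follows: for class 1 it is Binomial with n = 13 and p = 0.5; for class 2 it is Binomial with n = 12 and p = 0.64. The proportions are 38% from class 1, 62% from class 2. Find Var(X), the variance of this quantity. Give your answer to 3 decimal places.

Per component, 1: μ=6.5, E[X²]=45.5; 2: μ=7.68, E[X²]=61.7472.
E[X] = 0.38·6.5 + 0.62·7.68 = 7.2316.
E[X²] = 0.38·45.5 + 0.62·61.7472 = 55.5733.
Var(X) = E[X²] − (E[X])² = 55.5733 − 52.296 = 3.27723.

3.277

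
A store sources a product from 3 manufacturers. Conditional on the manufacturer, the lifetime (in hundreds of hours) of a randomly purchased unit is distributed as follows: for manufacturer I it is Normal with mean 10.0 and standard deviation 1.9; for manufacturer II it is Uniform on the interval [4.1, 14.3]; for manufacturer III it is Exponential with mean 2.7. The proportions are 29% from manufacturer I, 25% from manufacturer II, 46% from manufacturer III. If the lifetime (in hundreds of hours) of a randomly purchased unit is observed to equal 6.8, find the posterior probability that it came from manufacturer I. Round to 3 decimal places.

Likelihoods f(6.8 | ·): I: 0.0508398; II: 0.0980392; III: 0.029844.
Posterior ∝ prior × likelihood. Numerator for I: 0.29·0.0508398 = 0.0147436.
Normalizing constant: 0.29·0.0508398 + 0.25·0.0980392 + 0.46·0.029844 = 0.0529816.
P(I | observation) = 0.0147436 / 0.0529816 = 0.278277.

0.278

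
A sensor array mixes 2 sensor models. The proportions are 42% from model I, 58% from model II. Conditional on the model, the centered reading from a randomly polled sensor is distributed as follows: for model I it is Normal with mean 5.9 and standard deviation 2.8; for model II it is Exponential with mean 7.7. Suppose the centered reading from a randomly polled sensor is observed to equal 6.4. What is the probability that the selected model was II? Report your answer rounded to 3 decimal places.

0.358

Likelihoods f(6.4 | ·): I: 0.140226; II: 0.0565636.
Posterior ∝ prior × likelihood. Numerator for II: 0.58·0.0565636 = 0.0328069.
Normalizing constant: 0.42·0.140226 + 0.58·0.0565636 = 0.0917017.
P(II | observation) = 0.0328069 / 0.0917017 = 0.357757.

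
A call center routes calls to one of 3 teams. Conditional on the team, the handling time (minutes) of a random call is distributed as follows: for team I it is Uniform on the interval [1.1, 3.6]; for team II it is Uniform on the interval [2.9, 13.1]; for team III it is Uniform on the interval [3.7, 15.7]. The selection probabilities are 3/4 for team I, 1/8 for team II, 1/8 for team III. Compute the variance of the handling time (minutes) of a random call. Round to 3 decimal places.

Per component, I: μ=2.35, E[X²]=6.04333; II: μ=8, E[X²]=72.67; III: μ=9.7, E[X²]=106.09.
E[X] = 0.75·2.35 + 0.125·8 + 0.125·9.7 = 3.975.
E[X²] = 0.75·6.04333 + 0.125·72.67 + 0.125·106.09 = 26.8775.
Var(X) = E[X²] − (E[X])² = 26.8775 − 15.8006 = 11.0769.

11.077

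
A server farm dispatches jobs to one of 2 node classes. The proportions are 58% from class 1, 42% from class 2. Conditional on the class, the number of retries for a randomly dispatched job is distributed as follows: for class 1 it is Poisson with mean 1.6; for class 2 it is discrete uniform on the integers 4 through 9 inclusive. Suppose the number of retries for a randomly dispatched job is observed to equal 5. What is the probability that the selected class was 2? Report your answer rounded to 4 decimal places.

Likelihoods P(X=5 | ·): 1: 0.017642; 2: 0.166667.
Posterior ∝ prior × likelihood. Numerator for 2: 0.42·0.166667 = 0.07.
Normalizing constant: 0.58·0.017642 + 0.42·0.166667 = 0.0802324.
P(2 | observation) = 0.07 / 0.0802324 = 0.872466.

0.8725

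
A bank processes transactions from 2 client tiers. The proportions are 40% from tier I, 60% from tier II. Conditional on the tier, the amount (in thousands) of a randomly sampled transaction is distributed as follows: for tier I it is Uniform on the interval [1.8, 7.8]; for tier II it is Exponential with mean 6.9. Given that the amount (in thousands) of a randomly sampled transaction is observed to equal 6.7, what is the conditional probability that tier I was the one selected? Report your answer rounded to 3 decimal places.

Likelihoods f(6.7 | ·): I: 0.166667; II: 0.0548839.
Posterior ∝ prior × likelihood. Numerator for I: 0.4·0.166667 = 0.0666667.
Normalizing constant: 0.4·0.166667 + 0.6·0.0548839 = 0.099597.
P(I | observation) = 0.0666667 / 0.099597 = 0.669364.

0.669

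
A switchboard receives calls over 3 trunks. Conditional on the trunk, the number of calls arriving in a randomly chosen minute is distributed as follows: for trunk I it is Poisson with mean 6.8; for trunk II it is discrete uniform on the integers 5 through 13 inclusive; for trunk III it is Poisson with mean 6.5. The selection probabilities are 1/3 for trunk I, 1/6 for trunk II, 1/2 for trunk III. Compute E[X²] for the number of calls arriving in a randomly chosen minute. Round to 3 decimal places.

For each component E[X²] = Var + (mean)², giving I: 53.04; II: 87.6667; III: 48.75.
Overall E[X²] = 0.333333·53.04 + 0.166667·87.6667 + 0.5·48.75 = 56.6661.

56.666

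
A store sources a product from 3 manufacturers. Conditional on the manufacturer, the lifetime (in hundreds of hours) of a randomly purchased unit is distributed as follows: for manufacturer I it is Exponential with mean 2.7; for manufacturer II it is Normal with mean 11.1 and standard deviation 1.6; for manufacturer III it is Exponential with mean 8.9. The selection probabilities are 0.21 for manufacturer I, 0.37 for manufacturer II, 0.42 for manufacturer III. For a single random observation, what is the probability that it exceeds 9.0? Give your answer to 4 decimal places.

0.4952

Conditional on each manufacturer, P(X > 9.0): I: 0.035674; II: 0.905324; III: 0.363769.
By total probability, P(X > 9.0) = 0.21·0.035674 + 0.37·0.905324 + 0.42·0.363769 = 0.495245.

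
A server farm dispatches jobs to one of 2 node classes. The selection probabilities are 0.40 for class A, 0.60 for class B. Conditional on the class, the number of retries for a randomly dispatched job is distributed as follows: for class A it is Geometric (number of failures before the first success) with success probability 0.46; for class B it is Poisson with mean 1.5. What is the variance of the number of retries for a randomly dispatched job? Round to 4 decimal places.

1.9463

Per component, A: μ=1.17391, E[X²]=3.93006; B: μ=1.5, E[X²]=3.75.
E[X] = 0.4·1.17391 + 0.6·1.5 = 1.36957.
E[X²] = 0.4·3.93006 + 0.6·3.75 = 3.82202.
Var(X) = E[X²] − (E[X])² = 3.82202 − 1.87571 = 1.94631.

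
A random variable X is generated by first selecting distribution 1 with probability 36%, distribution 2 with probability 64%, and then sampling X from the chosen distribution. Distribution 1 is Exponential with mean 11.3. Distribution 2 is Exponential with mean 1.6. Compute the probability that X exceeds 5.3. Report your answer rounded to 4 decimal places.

0.2485

Conditional on each component, P(X > 5.3): 1: 0.625611; 2: 0.036425.
By total probability, P(X > 5.3) = 0.36·0.625611 + 0.64·0.036425 = 0.248532.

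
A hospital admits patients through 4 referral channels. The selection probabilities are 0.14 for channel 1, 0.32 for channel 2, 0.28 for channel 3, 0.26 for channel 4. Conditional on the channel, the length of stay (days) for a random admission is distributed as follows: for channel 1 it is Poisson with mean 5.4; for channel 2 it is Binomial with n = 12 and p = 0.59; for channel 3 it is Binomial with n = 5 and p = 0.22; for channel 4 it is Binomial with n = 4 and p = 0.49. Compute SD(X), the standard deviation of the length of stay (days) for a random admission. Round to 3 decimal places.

2.984

Per component, 1: μ=5.4, E[X²]=34.56; 2: μ=7.08, E[X²]=53.0292; 3: μ=1.1, E[X²]=2.068; 4: μ=1.96, E[X²]=4.8412.
E[X] = 0.14·5.4 + 0.32·7.08 + 0.28·1.1 + 0.26·1.96 = 3.8392.
E[X²] = 0.14·34.56 + 0.32·53.0292 + 0.28·2.068 + 0.26·4.8412 = 23.6455.
Var(X) = E[X²] − (E[X])² = 23.6455 − 14.7395 = 8.90604.
SD(X) = √8.90604 = 2.9843.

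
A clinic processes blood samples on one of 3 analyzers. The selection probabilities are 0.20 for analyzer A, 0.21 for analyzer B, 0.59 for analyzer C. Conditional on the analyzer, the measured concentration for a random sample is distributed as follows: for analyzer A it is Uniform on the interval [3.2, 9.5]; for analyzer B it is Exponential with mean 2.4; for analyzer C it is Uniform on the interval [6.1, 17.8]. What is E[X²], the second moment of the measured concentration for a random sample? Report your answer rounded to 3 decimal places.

For each component E[X²] = Var + (mean)², giving A: 43.63; B: 11.52; C: 154.21.
Overall E[X²] = 0.2·43.63 + 0.21·11.52 + 0.59·154.21 = 102.129.

102.129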